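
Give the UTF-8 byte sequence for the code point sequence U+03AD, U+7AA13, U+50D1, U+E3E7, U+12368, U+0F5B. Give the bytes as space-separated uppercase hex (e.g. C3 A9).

U+03AD: 2-byte form → CE AD.
U+7AA13: 4-byte form → F1 BA A8 93.
U+50D1: 3-byte form → E5 83 91.
U+E3E7: 3-byte form → EE 8F A7.
U+12368: 4-byte form → F0 92 8D A8.
U+0F5B: 3-byte form → E0 BD 9B.
Concatenated (19 bytes): CE AD F1 BA A8 93 E5 83 91 EE 8F A7 F0 92 8D A8 E0 BD 9B.

CE AD F1 BA A8 93 E5 83 91 EE 8F A7 F0 92 8D A8 E0 BD 9B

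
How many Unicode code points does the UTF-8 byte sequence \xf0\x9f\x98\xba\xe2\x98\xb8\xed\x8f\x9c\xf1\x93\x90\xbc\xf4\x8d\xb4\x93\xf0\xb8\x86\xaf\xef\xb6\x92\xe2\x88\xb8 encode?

Byte at offset 0: 0xF0 = 11110000 → 4-byte char (#1). Advance 4.
Byte at offset 4: 0xE2 = 11100010 → 3-byte char (#2). Advance 3.
Byte at offset 7: 0xED = 11101101 → 3-byte char (#3). Advance 3.
Byte at offset 10: 0xF1 = 11110001 → 4-byte char (#4). Advance 4.
Byte at offset 14: 0xF4 = 11110100 → 4-byte char (#5). Advance 4.
Byte at offset 18: 0xF0 = 11110000 → 4-byte char (#6). Advance 4.
Byte at offset 22: 0xEF = 11101111 → 3-byte char (#7). Advance 3.
Byte at offset 25: 0xE2 = 11100010 → 3-byte char (#8). Advance 3.
Reached end at offset 28 after 8 code points.

8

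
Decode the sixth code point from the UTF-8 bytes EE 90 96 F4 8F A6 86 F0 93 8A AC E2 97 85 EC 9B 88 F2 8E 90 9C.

U+8E41C

Offset 0: leading byte 0xEE = 11101110 → 3-byte char #1 = EE 90 96.
Offset 3: leading byte 0xF4 = 11110100 → 4-byte char #2 = F4 8F A6 86.
Offset 7: leading byte 0xF0 = 11110000 → 4-byte char #3 = F0 93 8A AC.
Offset 11: leading byte 0xE2 = 11100010 → 3-byte char #4 = E2 97 85.
Offset 14: leading byte 0xEC = 11101100 → 3-byte char #5 = EC 9B 88.
Offset 17: leading byte 0xF2 = 11110010 → 4-byte char #6 = F2 8E 90 9C.
Leading byte 0xF2 = 11110010 matches 11110xxx → 4-byte sequence.
Byte 1: 0xF2 = 11110010, payload 010 (3 bits).
Byte 2: 0x8E = 10001110 (10xxxxxx ✓), payload 001110.
Byte 3: 0x90 = 10010000 (10xxxxxx ✓), payload 010000.
Byte 4: 0x9C = 10011100 (10xxxxxx ✓), payload 011100.
Concatenate: 010001110010000011100 = 0x8E41C (21 bits → U+8E41C).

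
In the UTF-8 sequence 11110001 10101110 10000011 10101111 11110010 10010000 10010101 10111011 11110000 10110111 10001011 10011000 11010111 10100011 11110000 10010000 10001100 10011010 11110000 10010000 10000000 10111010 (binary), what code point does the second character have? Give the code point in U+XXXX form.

U+9057B

Offset 0: leading byte 0xF1 = 11110001 → 4-byte char #1 = F1 AE 83 AF.
Offset 4: leading byte 0xF2 = 11110010 → 4-byte char #2 = F2 90 95 BB.
Leading byte 0xF2 = 11110010 matches 11110xxx → 4-byte sequence.
Byte 1: 0xF2 = 11110010, payload 010 (3 bits).
Byte 2: 0x90 = 10010000 (10xxxxxx ✓), payload 010000.
Byte 3: 0x95 = 10010101 (10xxxxxx ✓), payload 010101.
Byte 4: 0xBB = 10111011 (10xxxxxx ✓), payload 111011.
Concatenate: 010010000010101111011 = 0x9057B (21 bits → U+9057B).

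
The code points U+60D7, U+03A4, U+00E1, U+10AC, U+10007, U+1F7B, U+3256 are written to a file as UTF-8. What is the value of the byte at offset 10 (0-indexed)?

0xF0

U+60D7 → 3-byte form E6 83 97 at offsets 0–2.
U+03A4 → 2-byte form CE A4 at offsets 3–4.
U+00E1 → 2-byte form C3 A1 at offsets 5–6.
U+10AC → 3-byte form E1 82 AC at offsets 7–9.
U+10007 → 4-byte form F0 90 80 87 at offsets 10–13.
Offset 10 falls in char 5's range; it's byte 1 of F0 90 80 87 = 0xF0.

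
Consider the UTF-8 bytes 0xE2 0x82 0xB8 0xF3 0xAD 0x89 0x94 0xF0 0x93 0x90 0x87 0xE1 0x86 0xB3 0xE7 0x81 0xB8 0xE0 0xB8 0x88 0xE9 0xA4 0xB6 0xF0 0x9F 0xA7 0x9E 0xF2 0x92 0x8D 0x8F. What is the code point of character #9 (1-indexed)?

U+9234F

Offset 0: leading byte 0xE2 = 11100010 → 3-byte char #1 = E2 82 B8.
Offset 3: leading byte 0xF3 = 11110011 → 4-byte char #2 = F3 AD 89 94.
Offset 7: leading byte 0xF0 = 11110000 → 4-byte char #3 = F0 93 90 87.
Offset 11: leading byte 0xE1 = 11100001 → 3-byte char #4 = E1 86 B3.
Offset 14: leading byte 0xE7 = 11100111 → 3-byte char #5 = E7 81 B8.
Offset 17: leading byte 0xE0 = 11100000 → 3-byte char #6 = E0 B8 88.
Offset 20: leading byte 0xE9 = 11101001 → 3-byte char #7 = E9 A4 B6.
Offset 23: leading byte 0xF0 = 11110000 → 4-byte char #8 = F0 9F A7 9E.
Offset 27: leading byte 0xF2 = 11110010 → 4-byte char #9 = F2 92 8D 8F.
Leading byte 0xF2 = 11110010 matches 11110xxx → 4-byte sequence.
Byte 1: 0xF2 = 11110010, payload 010 (3 bits).
Byte 2: 0x92 = 10010010 (10xxxxxx ✓), payload 010010.
Byte 3: 0x8D = 10001101 (10xxxxxx ✓), payload 001101.
Byte 4: 0x8F = 10001111 (10xxxxxx ✓), payload 001111.
Concatenate: 010010010001101001111 = 0x9234F (21 bits → U+9234F).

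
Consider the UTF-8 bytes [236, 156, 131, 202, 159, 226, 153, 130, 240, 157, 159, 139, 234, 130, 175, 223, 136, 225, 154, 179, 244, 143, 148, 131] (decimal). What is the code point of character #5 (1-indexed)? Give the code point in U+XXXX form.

Offset 0: leading byte 0xEC = 11101100 → 3-byte char #1 = EC 9C 83.
Offset 3: leading byte 0xCA = 11001010 → 2-byte char #2 = CA 9F.
Offset 5: leading byte 0xE2 = 11100010 → 3-byte char #3 = E2 99 82.
Offset 8: leading byte 0xF0 = 11110000 → 4-byte char #4 = F0 9D 9F 8B.
Offset 12: leading byte 0xEA = 11101010 → 3-byte char #5 = EA 82 AF.
Leading byte 0xEA = 11101010 matches 1110xxxx → 3-byte sequence.
Byte 1: 0xEA = 11101010, payload 1010 (4 bits).
Byte 2: 0x82 = 10000010 (10xxxxxx ✓), payload 000010.
Byte 3: 0xAF = 10101111 (10xxxxxx ✓), payload 101111.
Concatenate: 1010000010101111 = 0xA0AF (16 bits → U+A0AF).

U+A0AF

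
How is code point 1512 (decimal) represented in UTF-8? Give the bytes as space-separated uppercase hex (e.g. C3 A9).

U+05E8 = 0x5E8 = 1512 decimal. In range U+0080–U+07FF → 2-byte form: 110xxxxx 10xxxxxx.
Binary (11 bits): 10111101000.
Split 5+6: 10111 | 101000.
Byte 1: 11010111 = 0xD7.
Byte 2: 10101000 = 0xA8.

D7 A8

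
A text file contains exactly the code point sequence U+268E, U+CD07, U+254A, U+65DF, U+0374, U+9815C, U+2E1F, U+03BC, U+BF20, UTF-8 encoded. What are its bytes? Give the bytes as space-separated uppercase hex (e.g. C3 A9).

E2 9A 8E EC B4 87 E2 95 8A E6 97 9F CD B4 F2 98 85 9C E2 B8 9F CE BC EB BC A0

U+268E: 3-byte form → E2 9A 8E.
U+CD07: 3-byte form → EC B4 87.
U+254A: 3-byte form → E2 95 8A.
U+65DF: 3-byte form → E6 97 9F.
U+0374: 2-byte form → CD B4.
U+9815C: 4-byte form → F2 98 85 9C.
U+2E1F: 3-byte form → E2 B8 9F.
U+03BC: 2-byte form → CE BC.
U+BF20: 3-byte form → EB BC A0.
Concatenated (26 bytes): E2 9A 8E EC B4 87 E2 95 8A E6 97 9F CD B4 F2 98 85 9C E2 B8 9F CE BC EB BC A0.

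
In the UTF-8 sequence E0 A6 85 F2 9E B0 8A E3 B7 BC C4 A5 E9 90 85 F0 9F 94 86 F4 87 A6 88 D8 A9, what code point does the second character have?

U+9EC0A

Offset 0: leading byte 0xE0 = 11100000 → 3-byte char #1 = E0 A6 85.
Offset 3: leading byte 0xF2 = 11110010 → 4-byte char #2 = F2 9E B0 8A.
Leading byte 0xF2 = 11110010 matches 11110xxx → 4-byte sequence.
Byte 1: 0xF2 = 11110010, payload 010 (3 bits).
Byte 2: 0x9E = 10011110 (10xxxxxx ✓), payload 011110.
Byte 3: 0xB0 = 10110000 (10xxxxxx ✓), payload 110000.
Byte 4: 0x8A = 10001010 (10xxxxxx ✓), payload 001010.
Concatenate: 010011110110000001010 = 0x9EC0A (21 bits → U+9EC0A).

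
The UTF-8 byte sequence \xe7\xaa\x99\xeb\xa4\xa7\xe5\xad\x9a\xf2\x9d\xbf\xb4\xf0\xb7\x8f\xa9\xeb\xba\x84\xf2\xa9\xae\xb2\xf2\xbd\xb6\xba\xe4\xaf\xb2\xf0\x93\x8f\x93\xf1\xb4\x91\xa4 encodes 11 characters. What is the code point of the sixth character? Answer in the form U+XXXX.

Offset 0: leading byte 0xE7 = 11100111 → 3-byte char #1 = E7 AA 99.
Offset 3: leading byte 0xEB = 11101011 → 3-byte char #2 = EB A4 A7.
Offset 6: leading byte 0xE5 = 11100101 → 3-byte char #3 = E5 AD 9A.
Offset 9: leading byte 0xF2 = 11110010 → 4-byte char #4 = F2 9D BF B4.
Offset 13: leading byte 0xF0 = 11110000 → 4-byte char #5 = F0 B7 8F A9.
Offset 17: leading byte 0xEB = 11101011 → 3-byte char #6 = EB BA 84.
Leading byte 0xEB = 11101011 matches 1110xxxx → 3-byte sequence.
Byte 1: 0xEB = 11101011, payload 1011 (4 bits).
Byte 2: 0xBA = 10111010 (10xxxxxx ✓), payload 111010.
Byte 3: 0x84 = 10000100 (10xxxxxx ✓), payload 000100.
Concatenate: 1011111010000100 = 0xBE84 (16 bits → U+BE84).

U+BE84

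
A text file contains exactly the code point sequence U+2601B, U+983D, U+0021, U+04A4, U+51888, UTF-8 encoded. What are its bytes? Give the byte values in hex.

F0 A6 80 9B E9 A0 BD 21 D2 A4 F1 91 A2 88

U+2601B: 4-byte form → F0 A6 80 9B.
U+983D: 3-byte form → E9 A0 BD.
U+0021: 1-byte form → 21.
U+04A4: 2-byte form → D2 A4.
U+51888: 4-byte form → F1 91 A2 88.
Concatenated (14 bytes): F0 A6 80 9B E9 A0 BD 21 D2 A4 F1 91 A2 88.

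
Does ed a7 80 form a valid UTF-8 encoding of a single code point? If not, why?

invalid (encodes a surrogate (U+D800–U+DFFF))

Structurally a 3-byte sequence; payload = 0xD9C0.
But 0xD9C0 is in U+D800–U+DFFF, the surrogate range. Surrogates are not Unicode scalar values and are forbidden in UTF-8.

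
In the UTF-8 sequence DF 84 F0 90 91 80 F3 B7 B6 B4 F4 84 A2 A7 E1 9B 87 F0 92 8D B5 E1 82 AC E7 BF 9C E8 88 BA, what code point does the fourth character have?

U+1048A7

Offset 0: leading byte 0xDF = 11011111 → 2-byte char #1 = DF 84.
Offset 2: leading byte 0xF0 = 11110000 → 4-byte char #2 = F0 90 91 80.
Offset 6: leading byte 0xF3 = 11110011 → 4-byte char #3 = F3 B7 B6 B4.
Offset 10: leading byte 0xF4 = 11110100 → 4-byte char #4 = F4 84 A2 A7.
Leading byte 0xF4 = 11110100 matches 11110xxx → 4-byte sequence.
Byte 1: 0xF4 = 11110100, payload 100 (3 bits).
Byte 2: 0x84 = 10000100 (10xxxxxx ✓), payload 000100.
Byte 3: 0xA2 = 10100010 (10xxxxxx ✓), payload 100010.
Byte 4: 0xA7 = 10100111 (10xxxxxx ✓), payload 100111.
Concatenate: 100000100100010100111 = 0x1048A7 (21 bits → U+1048A7).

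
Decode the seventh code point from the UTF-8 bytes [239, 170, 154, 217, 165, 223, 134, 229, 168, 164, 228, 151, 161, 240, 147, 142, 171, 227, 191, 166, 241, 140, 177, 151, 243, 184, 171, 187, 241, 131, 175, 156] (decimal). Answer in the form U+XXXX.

Offset 0: leading byte 0xEF = 11101111 → 3-byte char #1 = EF AA 9A.
Offset 3: leading byte 0xD9 = 11011001 → 2-byte char #2 = D9 A5.
Offset 5: leading byte 0xDF = 11011111 → 2-byte char #3 = DF 86.
Offset 7: leading byte 0xE5 = 11100101 → 3-byte char #4 = E5 A8 A4.
Offset 10: leading byte 0xE4 = 11100100 → 3-byte char #5 = E4 97 A1.
Offset 13: leading byte 0xF0 = 11110000 → 4-byte char #6 = F0 93 8E AB.
Offset 17: leading byte 0xE3 = 11100011 → 3-byte char #7 = E3 BF A6.
Leading byte 0xE3 = 11100011 matches 1110xxxx → 3-byte sequence.
Byte 1: 0xE3 = 11100011, payload 0011 (4 bits).
Byte 2: 0xBF = 10111111 (10xxxxxx ✓), payload 111111.
Byte 3: 0xA6 = 10100110 (10xxxxxx ✓), payload 100110.
Concatenate: 0011111111100110 = 0x3FE6 (16 bits → U+3FE6).

U+3FE6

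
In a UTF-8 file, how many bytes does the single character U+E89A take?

3

U+E89A = 0xE89A. UTF-8 uses 1 byte below 0x80, 2 below 0x800, 3 below 0x10000, 4 up to 0x10FFFF. 0xE89A is in U+0800–U+FFFF → 3 bytes.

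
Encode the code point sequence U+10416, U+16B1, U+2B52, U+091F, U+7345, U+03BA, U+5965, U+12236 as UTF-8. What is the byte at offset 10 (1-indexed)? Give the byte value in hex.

0x92

1-indexed offset 10 is 0-indexed offset 9.
U+10416 → 4-byte form F0 90 90 96 at offsets 0–3.
U+16B1 → 3-byte form E1 9A B1 at offsets 4–6.
U+2B52 → 3-byte form E2 AD 92 at offsets 7–9.
Offset 9 falls in char 3's range; it's byte 3 of E2 AD 92 = 0x92.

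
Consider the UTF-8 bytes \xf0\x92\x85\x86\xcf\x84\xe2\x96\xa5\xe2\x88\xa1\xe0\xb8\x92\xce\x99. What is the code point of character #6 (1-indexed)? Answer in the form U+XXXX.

U+0399

Offset 0: leading byte 0xF0 = 11110000 → 4-byte char #1 = F0 92 85 86.
Offset 4: leading byte 0xCF = 11001111 → 2-byte char #2 = CF 84.
Offset 6: leading byte 0xE2 = 11100010 → 3-byte char #3 = E2 96 A5.
Offset 9: leading byte 0xE2 = 11100010 → 3-byte char #4 = E2 88 A1.
Offset 12: leading byte 0xE0 = 11100000 → 3-byte char #5 = E0 B8 92.
Offset 15: leading byte 0xCE = 11001110 → 2-byte char #6 = CE 99.
Leading byte 0xCE = 11001110 matches 110xxxxx → 2-byte sequence.
Byte 1: 0xCE = 11001110, payload 01110 (5 bits).
Byte 2: 0x99 = 10011001 (10xxxxxx ✓), payload 011001.
Concatenate: 01110011001 = 0x399 (11 bits → U+0399).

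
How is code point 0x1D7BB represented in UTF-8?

U+1D7BB = 0x1D7BB = 120763 decimal. In range U+10000–U+10FFFF → 4-byte form: 11110xxx 10xxxxxx 10xxxxxx 10xxxxxx.
Binary (21 bits): 000011101011110111011.
Split 3+6+6+6: 000 | 011101 | 011110 | 111011.
Byte 1: 11110000 = 0xF0.
Byte 2: 10011101 = 0x9D.
Byte 3: 10011110 = 0x9E.
Byte 4: 10111011 = 0xBB.

F0 9D 9E BB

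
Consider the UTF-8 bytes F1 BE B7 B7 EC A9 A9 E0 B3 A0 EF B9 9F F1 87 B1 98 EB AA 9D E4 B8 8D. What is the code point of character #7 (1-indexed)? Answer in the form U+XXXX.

U+4E0D

Offset 0: leading byte 0xF1 = 11110001 → 4-byte char #1 = F1 BE B7 B7.
Offset 4: leading byte 0xEC = 11101100 → 3-byte char #2 = EC A9 A9.
Offset 7: leading byte 0xE0 = 11100000 → 3-byte char #3 = E0 B3 A0.
Offset 10: leading byte 0xEF = 11101111 → 3-byte char #4 = EF B9 9F.
Offset 13: leading byte 0xF1 = 11110001 → 4-byte char #5 = F1 87 B1 98.
Offset 17: leading byte 0xEB = 11101011 → 3-byte char #6 = EB AA 9D.
Offset 20: leading byte 0xE4 = 11100100 → 3-byte char #7 = E4 B8 8D.
Leading byte 0xE4 = 11100100 matches 1110xxxx → 3-byte sequence.
Byte 1: 0xE4 = 11100100, payload 0100 (4 bits).
Byte 2: 0xB8 = 10111000 (10xxxxxx ✓), payload 111000.
Byte 3: 0x8D = 10001101 (10xxxxxx ✓), payload 001101.
Concatenate: 0100111000001101 = 0x4E0D (16 bits → U+4E0D).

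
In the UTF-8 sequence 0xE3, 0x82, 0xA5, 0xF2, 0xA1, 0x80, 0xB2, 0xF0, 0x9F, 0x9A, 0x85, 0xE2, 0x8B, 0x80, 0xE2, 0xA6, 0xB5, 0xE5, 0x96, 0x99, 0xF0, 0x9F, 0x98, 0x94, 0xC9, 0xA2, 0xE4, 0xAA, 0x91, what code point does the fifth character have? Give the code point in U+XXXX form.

Offset 0: leading byte 0xE3 = 11100011 → 3-byte char #1 = E3 82 A5.
Offset 3: leading byte 0xF2 = 11110010 → 4-byte char #2 = F2 A1 80 B2.
Offset 7: leading byte 0xF0 = 11110000 → 4-byte char #3 = F0 9F 9A 85.
Offset 11: leading byte 0xE2 = 11100010 → 3-byte char #4 = E2 8B 80.
Offset 14: leading byte 0xE2 = 11100010 → 3-byte char #5 = E2 A6 B5.
Leading byte 0xE2 = 11100010 matches 1110xxxx → 3-byte sequence.
Byte 1: 0xE2 = 11100010, payload 0010 (4 bits).
Byte 2: 0xA6 = 10100110 (10xxxxxx ✓), payload 100110.
Byte 3: 0xB5 = 10110101 (10xxxxxx ✓), payload 110101.
Concatenate: 0010100110110101 = 0x29B5 (16 bits → U+29B5).

U+29B5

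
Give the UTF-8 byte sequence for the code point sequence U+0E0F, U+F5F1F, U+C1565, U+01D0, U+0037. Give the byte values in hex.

E0 B8 8F F3 B5 BC 9F F3 81 95 A5 C7 90 37

U+0E0F: 3-byte form → E0 B8 8F.
U+F5F1F: 4-byte form → F3 B5 BC 9F.
U+C1565: 4-byte form → F3 81 95 A5.
U+01D0: 2-byte form → C7 90.
U+0037: 1-byte form → 37.
Concatenated (14 bytes): E0 B8 8F F3 B5 BC 9F F3 81 95 A5 C7 90 37.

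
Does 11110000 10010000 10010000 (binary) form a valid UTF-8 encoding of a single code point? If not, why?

invalid (sequence truncated)

Leading byte 0xF0 = 11110000 → 4-byte form, but only 3 bytes are present.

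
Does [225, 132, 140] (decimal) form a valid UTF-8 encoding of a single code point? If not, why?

valid

Leading byte 0xE1 = 11100001 → 3-byte form.
Continuation bytes 0x84=10000100, 0x8C=10001100 all match 10xxxxxx.
Decoded value 0x110C is ≥ 0x800 (shortest form) and not a surrogate.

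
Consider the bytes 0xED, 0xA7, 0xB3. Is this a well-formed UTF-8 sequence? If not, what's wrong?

Structurally a 3-byte sequence; payload = 0xD9F3.
But 0xD9F3 is in U+D800–U+DFFF, the surrogate range. Surrogates are not Unicode scalar values and are forbidden in UTF-8.

invalid (encodes a surrogate (U+D800–U+DFFF))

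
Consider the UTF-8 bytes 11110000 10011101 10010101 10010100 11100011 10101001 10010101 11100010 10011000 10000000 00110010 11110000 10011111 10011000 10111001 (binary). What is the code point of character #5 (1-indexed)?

U+1F639

Offset 0: leading byte 0xF0 = 11110000 → 4-byte char #1 = F0 9D 95 94.
Offset 4: leading byte 0xE3 = 11100011 → 3-byte char #2 = E3 A9 95.
Offset 7: leading byte 0xE2 = 11100010 → 3-byte char #3 = E2 98 80.
Offset 10: leading byte 0x32 = 00110010 → 1-byte char #4 = 32.
Offset 11: leading byte 0xF0 = 11110000 → 4-byte char #5 = F0 9F 98 B9.
Leading byte 0xF0 = 11110000 matches 11110xxx → 4-byte sequence.
Byte 1: 0xF0 = 11110000, payload 000 (3 bits).
Byte 2: 0x9F = 10011111 (10xxxxxx ✓), payload 011111.
Byte 3: 0x98 = 10011000 (10xxxxxx ✓), payload 011000.
Byte 4: 0xB9 = 10111001 (10xxxxxx ✓), payload 111001.
Concatenate: 000011111011000111001 = 0x1F639 (21 bits → U+1F639).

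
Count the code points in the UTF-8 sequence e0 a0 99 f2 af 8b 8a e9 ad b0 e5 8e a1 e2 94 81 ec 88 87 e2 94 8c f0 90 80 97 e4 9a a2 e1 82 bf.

10

Byte at offset 0: 0xE0 = 11100000 → 3-byte char (#1). Advance 3.
Byte at offset 3: 0xF2 = 11110010 → 4-byte char (#2). Advance 4.
Byte at offset 7: 0xE9 = 11101001 → 3-byte char (#3). Advance 3.
Byte at offset 10: 0xE5 = 11100101 → 3-byte char (#4). Advance 3.
Byte at offset 13: 0xE2 = 11100010 → 3-byte char (#5). Advance 3.
Byte at offset 16: 0xEC = 11101100 → 3-byte char (#6). Advance 3.
Byte at offset 19: 0xE2 = 11100010 → 3-byte char (#7). Advance 3.
Byte at offset 22: 0xF0 = 11110000 → 4-byte char (#8). Advance 4.
Byte at offset 26: 0xE4 = 11100100 → 3-byte char (#9). Advance 3.
Byte at offset 29: 0xE1 = 11100001 → 3-byte char (#10). Advance 3.
Reached end at offset 32 after 10 code points.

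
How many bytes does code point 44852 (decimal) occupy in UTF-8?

U+AF34 = 0xAF34. UTF-8 uses 1 byte below 0x80, 2 below 0x800, 3 below 0x10000, 4 up to 0x10FFFF. 0xAF34 is in U+0800–U+FFFF → 3 bytes.

3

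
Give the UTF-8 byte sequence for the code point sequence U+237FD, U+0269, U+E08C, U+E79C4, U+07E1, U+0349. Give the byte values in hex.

F0 A3 9F BD C9 A9 EE 82 8C F3 A7 A7 84 DF A1 CD 89

U+237FD: 4-byte form → F0 A3 9F BD.
U+0269: 2-byte form → C9 A9.
U+E08C: 3-byte form → EE 82 8C.
U+E79C4: 4-byte form → F3 A7 A7 84.
U+07E1: 2-byte form → DF A1.
U+0349: 2-byte form → CD 89.
Concatenated (17 bytes): F0 A3 9F BD C9 A9 EE 82 8C F3 A7 A7 84 DF A1 CD 89.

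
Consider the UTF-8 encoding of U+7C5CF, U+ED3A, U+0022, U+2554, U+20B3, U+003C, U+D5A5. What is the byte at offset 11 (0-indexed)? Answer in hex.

U+7C5CF → 4-byte form F1 BC 97 8F at offsets 0–3.
U+ED3A → 3-byte form EE B4 BA at offsets 4–6.
U+0022 → 1-byte form 22 at offsets 7–7.
U+2554 → 3-byte form E2 95 94 at offsets 8–10.
U+20B3 → 3-byte form E2 82 B3 at offsets 11–13.
Offset 11 falls in char 5's range; it's byte 1 of E2 82 B3 = 0xE2.

0xE2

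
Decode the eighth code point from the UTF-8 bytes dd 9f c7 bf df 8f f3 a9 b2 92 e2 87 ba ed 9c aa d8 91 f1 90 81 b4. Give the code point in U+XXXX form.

U+50074

Offset 0: leading byte 0xDD = 11011101 → 2-byte char #1 = DD 9F.
Offset 2: leading byte 0xC7 = 11000111 → 2-byte char #2 = C7 BF.
Offset 4: leading byte 0xDF = 11011111 → 2-byte char #3 = DF 8F.
Offset 6: leading byte 0xF3 = 11110011 → 4-byte char #4 = F3 A9 B2 92.
Offset 10: leading byte 0xE2 = 11100010 → 3-byte char #5 = E2 87 BA.
Offset 13: leading byte 0xED = 11101101 → 3-byte char #6 = ED 9C AA.
Offset 16: leading byte 0xD8 = 11011000 → 2-byte char #7 = D8 91.
Offset 18: leading byte 0xF1 = 11110001 → 4-byte char #8 = F1 90 81 B4.
Leading byte 0xF1 = 11110001 matches 11110xxx → 4-byte sequence.
Byte 1: 0xF1 = 11110001, payload 001 (3 bits).
Byte 2: 0x90 = 10010000 (10xxxxxx ✓), payload 010000.
Byte 3: 0x81 = 10000001 (10xxxxxx ✓), payload 000001.
Byte 4: 0xB4 = 10110100 (10xxxxxx ✓), payload 110100.
Concatenate: 001010000000001110100 = 0x50074 (21 bits → U+50074).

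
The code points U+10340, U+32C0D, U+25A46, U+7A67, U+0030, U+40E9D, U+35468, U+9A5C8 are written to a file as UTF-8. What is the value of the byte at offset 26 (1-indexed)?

1-indexed offset 26 is 0-indexed offset 25.
U+10340 → 4-byte form F0 90 8D 80 at offsets 0–3.
U+32C0D → 4-byte form F0 B2 B0 8D at offsets 4–7.
U+25A46 → 4-byte form F0 A5 A9 86 at offsets 8–11.
U+7A67 → 3-byte form E7 A9 A7 at offsets 12–14.
U+0030 → 1-byte form 30 at offsets 15–15.
U+40E9D → 4-byte form F1 80 BA 9D at offsets 16–19.
U+35468 → 4-byte form F0 B5 91 A8 at offsets 20–23.
U+9A5C8 → 4-byte form F2 9A 97 88 at offsets 24–27.
Offset 25 falls in char 8's range; it's byte 2 of F2 9A 97 88 = 0x9A.

0x9A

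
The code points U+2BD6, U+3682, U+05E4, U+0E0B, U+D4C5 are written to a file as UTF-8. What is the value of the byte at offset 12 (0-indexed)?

0x93

U+2BD6 → 3-byte form E2 AF 96 at offsets 0–2.
U+3682 → 3-byte form E3 9A 82 at offsets 3–5.
U+05E4 → 2-byte form D7 A4 at offsets 6–7.
U+0E0B → 3-byte form E0 B8 8B at offsets 8–10.
U+D4C5 → 3-byte form ED 93 85 at offsets 11–13.
Offset 12 falls in char 5's range; it's byte 2 of ED 93 85 = 0x93.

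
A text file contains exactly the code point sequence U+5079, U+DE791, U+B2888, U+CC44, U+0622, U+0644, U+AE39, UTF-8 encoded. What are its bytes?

U+5079: 3-byte form → E5 81 B9.
U+DE791: 4-byte form → F3 9E 9E 91.
U+B2888: 4-byte form → F2 B2 A2 88.
U+CC44: 3-byte form → EC B1 84.
U+0622: 2-byte form → D8 A2.
U+0644: 2-byte form → D9 84.
U+AE39: 3-byte form → EA B8 B9.
Concatenated (21 bytes): E5 81 B9 F3 9E 9E 91 F2 B2 A2 88 EC B1 84 D8 A2 D9 84 EA B8 B9.

E5 81 B9 F3 9E 9E 91 F2 B2 A2 88 EC B1 84 D8 A2 D9 84 EA B8 B9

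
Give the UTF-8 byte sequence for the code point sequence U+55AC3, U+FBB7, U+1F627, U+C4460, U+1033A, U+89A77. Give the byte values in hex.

F1 95 AB 83 EF AE B7 F0 9F 98 A7 F3 84 91 A0 F0 90 8C BA F2 89 A9 B7

U+55AC3: 4-byte form → F1 95 AB 83.
U+FBB7: 3-byte form → EF AE B7.
U+1F627: 4-byte form → F0 9F 98 A7.
U+C4460: 4-byte form → F3 84 91 A0.
U+1033A: 4-byte form → F0 90 8C BA.
U+89A77: 4-byte form → F2 89 A9 B7.
Concatenated (23 bytes): F1 95 AB 83 EF AE B7 F0 9F 98 A7 F3 84 91 A0 F0 90 8C BA F2 89 A9 B7.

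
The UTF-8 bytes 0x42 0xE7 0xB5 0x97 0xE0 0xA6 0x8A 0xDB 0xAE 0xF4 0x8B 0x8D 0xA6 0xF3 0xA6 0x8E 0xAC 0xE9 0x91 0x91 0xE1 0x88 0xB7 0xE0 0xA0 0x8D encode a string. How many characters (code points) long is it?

9

Byte at offset 0: 0x42 = 01000010 → 1-byte char (#1). Advance 1.
Byte at offset 1: 0xE7 = 11100111 → 3-byte char (#2). Advance 3.
Byte at offset 4: 0xE0 = 11100000 → 3-byte char (#3). Advance 3.
Byte at offset 7: 0xDB = 11011011 → 2-byte char (#4). Advance 2.
Byte at offset 9: 0xF4 = 11110100 → 4-byte char (#5). Advance 4.
Byte at offset 13: 0xF3 = 11110011 → 4-byte char (#6). Advance 4.
Byte at offset 17: 0xE9 = 11101001 → 3-byte char (#7). Advance 3.
Byte at offset 20: 0xE1 = 11100001 → 3-byte char (#8). Advance 3.
Byte at offset 23: 0xE0 = 11100000 → 3-byte char (#9). Advance 3.
Reached end at offset 26 after 9 code points.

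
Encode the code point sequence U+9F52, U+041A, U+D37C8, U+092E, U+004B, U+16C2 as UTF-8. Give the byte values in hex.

U+9F52: 3-byte form → E9 BD 92.
U+041A: 2-byte form → D0 9A.
U+D37C8: 4-byte form → F3 93 9F 88.
U+092E: 3-byte form → E0 A4 AE.
U+004B: 1-byte form → 4B.
U+16C2: 3-byte form → E1 9B 82.
Concatenated (16 bytes): E9 BD 92 D0 9A F3 93 9F 88 E0 A4 AE 4B E1 9B 82.

E9 BD 92 D0 9A F3 93 9F 88 E0 A4 AE 4B E1 9B 82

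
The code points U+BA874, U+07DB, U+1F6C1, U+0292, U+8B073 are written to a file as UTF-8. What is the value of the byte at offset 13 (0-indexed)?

0x8B

U+BA874 → 4-byte form F2 BA A1 B4 at offsets 0–3.
U+07DB → 2-byte form DF 9B at offsets 4–5.
U+1F6C1 → 4-byte form F0 9F 9B 81 at offsets 6–9.
U+0292 → 2-byte form CA 92 at offsets 10–11.
U+8B073 → 4-byte form F2 8B 81 B3 at offsets 12–15.
Offset 13 falls in char 5's range; it's byte 2 of F2 8B 81 B3 = 0x8B.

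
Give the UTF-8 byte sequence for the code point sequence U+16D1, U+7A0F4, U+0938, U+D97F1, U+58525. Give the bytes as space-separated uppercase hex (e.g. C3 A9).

E1 9B 91 F1 BA 83 B4 E0 A4 B8 F3 99 9F B1 F1 98 94 A5

U+16D1: 3-byte form → E1 9B 91.
U+7A0F4: 4-byte form → F1 BA 83 B4.
U+0938: 3-byte form → E0 A4 B8.
U+D97F1: 4-byte form → F3 99 9F B1.
U+58525: 4-byte form → F1 98 94 A5.
Concatenated (18 bytes): E1 9B 91 F1 BA 83 B4 E0 A4 B8 F3 99 9F B1 F1 98 94 A5.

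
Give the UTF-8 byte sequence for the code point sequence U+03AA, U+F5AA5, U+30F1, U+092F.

CE AA F3 B5 AA A5 E3 83 B1 E0 A4 AF

U+03AA: 2-byte form → CE AA.
U+F5AA5: 4-byte form → F3 B5 AA A5.
U+30F1: 3-byte form → E3 83 B1.
U+092F: 3-byte form → E0 A4 AF.
Concatenated (12 bytes): CE AA F3 B5 AA A5 E3 83 B1 E0 A4 AF.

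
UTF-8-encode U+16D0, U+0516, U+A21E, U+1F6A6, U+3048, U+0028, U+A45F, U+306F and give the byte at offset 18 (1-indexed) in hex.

0x91

1-indexed offset 18 is 0-indexed offset 17.
U+16D0 → 3-byte form E1 9B 90 at offsets 0–2.
U+0516 → 2-byte form D4 96 at offsets 3–4.
U+A21E → 3-byte form EA 88 9E at offsets 5–7.
U+1F6A6 → 4-byte form F0 9F 9A A6 at offsets 8–11.
U+3048 → 3-byte form E3 81 88 at offsets 12–14.
U+0028 → 1-byte form 28 at offsets 15–15.
U+A45F → 3-byte form EA 91 9F at offsets 16–18.
Offset 17 falls in char 7's range; it's byte 2 of EA 91 9F = 0x91.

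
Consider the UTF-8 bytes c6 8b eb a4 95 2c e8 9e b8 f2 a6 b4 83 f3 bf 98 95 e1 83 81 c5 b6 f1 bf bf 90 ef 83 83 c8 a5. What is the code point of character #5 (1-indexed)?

U+A6D03

Offset 0: leading byte 0xC6 = 11000110 → 2-byte char #1 = C6 8B.
Offset 2: leading byte 0xEB = 11101011 → 3-byte char #2 = EB A4 95.
Offset 5: leading byte 0x2C = 00101100 → 1-byte char #3 = 2C.
Offset 6: leading byte 0xE8 = 11101000 → 3-byte char #4 = E8 9E B8.
Offset 9: leading byte 0xF2 = 11110010 → 4-byte char #5 = F2 A6 B4 83.
Leading byte 0xF2 = 11110010 matches 11110xxx → 4-byte sequence.
Byte 1: 0xF2 = 11110010, payload 010 (3 bits).
Byte 2: 0xA6 = 10100110 (10xxxxxx ✓), payload 100110.
Byte 3: 0xB4 = 10110100 (10xxxxxx ✓), payload 110100.
Byte 4: 0x83 = 10000011 (10xxxxxx ✓), payload 000011.
Concatenate: 010100110110100000011 = 0xA6D03 (21 bits → U+A6D03).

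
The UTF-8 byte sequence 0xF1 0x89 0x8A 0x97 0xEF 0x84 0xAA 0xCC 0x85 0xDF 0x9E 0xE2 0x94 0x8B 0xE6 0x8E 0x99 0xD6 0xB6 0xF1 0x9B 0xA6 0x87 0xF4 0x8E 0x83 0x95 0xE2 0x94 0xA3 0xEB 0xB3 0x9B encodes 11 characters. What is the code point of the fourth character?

U+07DE

Offset 0: leading byte 0xF1 = 11110001 → 4-byte char #1 = F1 89 8A 97.
Offset 4: leading byte 0xEF = 11101111 → 3-byte char #2 = EF 84 AA.
Offset 7: leading byte 0xCC = 11001100 → 2-byte char #3 = CC 85.
Offset 9: leading byte 0xDF = 11011111 → 2-byte char #4 = DF 9E.
Leading byte 0xDF = 11011111 matches 110xxxxx → 2-byte sequence.
Byte 1: 0xDF = 11011111, payload 11111 (5 bits).
Byte 2: 0x9E = 10011110 (10xxxxxx ✓), payload 011110.
Concatenate: 11111011110 = 0x7DE (11 bits → U+07DE).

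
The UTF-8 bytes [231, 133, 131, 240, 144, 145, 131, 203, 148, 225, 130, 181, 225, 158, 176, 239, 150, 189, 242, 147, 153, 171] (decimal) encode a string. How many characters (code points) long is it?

Byte at offset 0: 0xE7 = 11100111 → 3-byte char (#1). Advance 3.
Byte at offset 3: 0xF0 = 11110000 → 4-byte char (#2). Advance 4.
Byte at offset 7: 0xCB = 11001011 → 2-byte char (#3). Advance 2.
Byte at offset 9: 0xE1 = 11100001 → 3-byte char (#4). Advance 3.
Byte at offset 12: 0xE1 = 11100001 → 3-byte char (#5). Advance 3.
Byte at offset 15: 0xEF = 11101111 → 3-byte char (#6). Advance 3.
Byte at offset 18: 0xF2 = 11110010 → 4-byte char (#7). Advance 4.
Reached end at offset 22 after 7 code points.

7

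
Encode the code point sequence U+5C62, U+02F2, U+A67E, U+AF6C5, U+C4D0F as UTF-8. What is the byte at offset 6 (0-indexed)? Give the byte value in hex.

U+5C62 → 3-byte form E5 B1 A2 at offsets 0–2.
U+02F2 → 2-byte form CB B2 at offsets 3–4.
U+A67E → 3-byte form EA 99 BE at offsets 5–7.
Offset 6 falls in char 3's range; it's byte 2 of EA 99 BE = 0x99.

0x99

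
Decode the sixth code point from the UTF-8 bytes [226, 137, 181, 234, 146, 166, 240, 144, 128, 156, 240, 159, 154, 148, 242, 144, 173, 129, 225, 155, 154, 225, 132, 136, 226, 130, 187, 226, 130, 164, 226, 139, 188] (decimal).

Offset 0: leading byte 0xE2 = 11100010 → 3-byte char #1 = E2 89 B5.
Offset 3: leading byte 0xEA = 11101010 → 3-byte char #2 = EA 92 A6.
Offset 6: leading byte 0xF0 = 11110000 → 4-byte char #3 = F0 90 80 9C.
Offset 10: leading byte 0xF0 = 11110000 → 4-byte char #4 = F0 9F 9A 94.
Offset 14: leading byte 0xF2 = 11110010 → 4-byte char #5 = F2 90 AD 81.
Offset 18: leading byte 0xE1 = 11100001 → 3-byte char #6 = E1 9B 9A.
Leading byte 0xE1 = 11100001 matches 1110xxxx → 3-byte sequence.
Byte 1: 0xE1 = 11100001, payload 0001 (4 bits).
Byte 2: 0x9B = 10011011 (10xxxxxx ✓), payload 011011.
Byte 3: 0x9A = 10011010 (10xxxxxx ✓), payload 011010.
Concatenate: 0001011011011010 = 0x16DA (16 bits → U+16DA).

U+16DA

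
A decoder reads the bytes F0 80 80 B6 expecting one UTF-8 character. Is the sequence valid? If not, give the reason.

Leading byte 0xF0 = 11110000 → 4-byte form.
Continuation bytes all match 10xxxxxx. Payload decodes to 0x36.
But 0x36 < 0x10000, the minimum for a 4-byte sequence — this is an overlong encoding.

invalid (overlong encoding)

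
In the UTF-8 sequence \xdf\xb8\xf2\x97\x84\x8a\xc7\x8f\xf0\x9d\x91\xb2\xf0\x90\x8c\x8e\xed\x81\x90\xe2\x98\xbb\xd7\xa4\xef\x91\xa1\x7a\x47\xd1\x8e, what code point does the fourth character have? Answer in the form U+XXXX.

Offset 0: leading byte 0xDF = 11011111 → 2-byte char #1 = DF B8.
Offset 2: leading byte 0xF2 = 11110010 → 4-byte char #2 = F2 97 84 8A.
Offset 6: leading byte 0xC7 = 11000111 → 2-byte char #3 = C7 8F.
Offset 8: leading byte 0xF0 = 11110000 → 4-byte char #4 = F0 9D 91 B2.
Leading byte 0xF0 = 11110000 matches 11110xxx → 4-byte sequence.
Byte 1: 0xF0 = 11110000, payload 000 (3 bits).
Byte 2: 0x9D = 10011101 (10xxxxxx ✓), payload 011101.
Byte 3: 0x91 = 10010001 (10xxxxxx ✓), payload 010001.
Byte 4: 0xB2 = 10110010 (10xxxxxx ✓), payload 110010.
Concatenate: 000011101010001110010 = 0x1D472 (21 bits → U+1D472).

U+1D472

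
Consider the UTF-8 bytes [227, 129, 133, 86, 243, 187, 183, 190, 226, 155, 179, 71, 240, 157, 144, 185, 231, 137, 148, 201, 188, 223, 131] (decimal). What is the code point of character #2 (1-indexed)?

Offset 0: leading byte 0xE3 = 11100011 → 3-byte char #1 = E3 81 85.
Offset 3: leading byte 0x56 = 01010110 → 1-byte char #2 = 56.
Leading byte 0x56 = 01010110 matches 0xxxxxxx → 1-byte sequence.
Byte 1: 0x56 = 01010110, payload 1010110 (7 bits).
Concatenate: 1010110 = 0x56 (7 bits → U+0056).

U+0056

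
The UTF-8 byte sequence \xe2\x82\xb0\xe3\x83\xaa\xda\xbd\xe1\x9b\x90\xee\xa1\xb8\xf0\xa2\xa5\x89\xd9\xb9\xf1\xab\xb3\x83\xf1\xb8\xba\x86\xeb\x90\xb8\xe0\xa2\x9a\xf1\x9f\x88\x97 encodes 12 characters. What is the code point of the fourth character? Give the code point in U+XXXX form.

Offset 0: leading byte 0xE2 = 11100010 → 3-byte char #1 = E2 82 B0.
Offset 3: leading byte 0xE3 = 11100011 → 3-byte char #2 = E3 83 AA.
Offset 6: leading byte 0xDA = 11011010 → 2-byte char #3 = DA BD.
Offset 8: leading byte 0xE1 = 11100001 → 3-byte char #4 = E1 9B 90.
Leading byte 0xE1 = 11100001 matches 1110xxxx → 3-byte sequence.
Byte 1: 0xE1 = 11100001, payload 0001 (4 bits).
Byte 2: 0x9B = 10011011 (10xxxxxx ✓), payload 011011.
Byte 3: 0x90 = 10010000 (10xxxxxx ✓), payload 010000.
Concatenate: 0001011011010000 = 0x16D0 (16 bits → U+16D0).

U+16D0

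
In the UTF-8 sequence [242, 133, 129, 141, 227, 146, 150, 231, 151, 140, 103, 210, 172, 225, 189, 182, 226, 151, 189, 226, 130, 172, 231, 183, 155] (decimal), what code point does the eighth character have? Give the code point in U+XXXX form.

U+20AC

Offset 0: leading byte 0xF2 = 11110010 → 4-byte char #1 = F2 85 81 8D.
Offset 4: leading byte 0xE3 = 11100011 → 3-byte char #2 = E3 92 96.
Offset 7: leading byte 0xE7 = 11100111 → 3-byte char #3 = E7 97 8C.
Offset 10: leading byte 0x67 = 01100111 → 1-byte char #4 = 67.
Offset 11: leading byte 0xD2 = 11010010 → 2-byte char #5 = D2 AC.
Offset 13: leading byte 0xE1 = 11100001 → 3-byte char #6 = E1 BD B6.
Offset 16: leading byte 0xE2 = 11100010 → 3-byte char #7 = E2 97 BD.
Offset 19: leading byte 0xE2 = 11100010 → 3-byte char #8 = E2 82 AC.
Leading byte 0xE2 = 11100010 matches 1110xxxx → 3-byte sequence.
Byte 1: 0xE2 = 11100010, payload 0010 (4 bits).
Byte 2: 0x82 = 10000010 (10xxxxxx ✓), payload 000010.
Byte 3: 0xAC = 10101100 (10xxxxxx ✓), payload 101100.
Concatenate: 0010000010101100 = 0x20AC (16 bits → U+20AC).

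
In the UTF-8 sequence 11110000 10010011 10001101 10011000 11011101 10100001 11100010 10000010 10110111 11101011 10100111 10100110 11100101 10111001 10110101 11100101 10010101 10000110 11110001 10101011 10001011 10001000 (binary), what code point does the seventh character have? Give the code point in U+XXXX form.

Offset 0: leading byte 0xF0 = 11110000 → 4-byte char #1 = F0 93 8D 98.
Offset 4: leading byte 0xDD = 11011101 → 2-byte char #2 = DD A1.
Offset 6: leading byte 0xE2 = 11100010 → 3-byte char #3 = E2 82 B7.
Offset 9: leading byte 0xEB = 11101011 → 3-byte char #4 = EB A7 A6.
Offset 12: leading byte 0xE5 = 11100101 → 3-byte char #5 = E5 B9 B5.
Offset 15: leading byte 0xE5 = 11100101 → 3-byte char #6 = E5 95 86.
Offset 18: leading byte 0xF1 = 11110001 → 4-byte char #7 = F1 AB 8B 88.
Leading byte 0xF1 = 11110001 matches 11110xxx → 4-byte sequence.
Byte 1: 0xF1 = 11110001, payload 001 (3 bits).
Byte 2: 0xAB = 10101011 (10xxxxxx ✓), payload 101011.
Byte 3: 0x8B = 10001011 (10xxxxxx ✓), payload 001011.
Byte 4: 0x88 = 10001000 (10xxxxxx ✓), payload 001000.
Concatenate: 001101011001011001000 = 0x6B2C8 (21 bits → U+6B2C8).

U+6B2C8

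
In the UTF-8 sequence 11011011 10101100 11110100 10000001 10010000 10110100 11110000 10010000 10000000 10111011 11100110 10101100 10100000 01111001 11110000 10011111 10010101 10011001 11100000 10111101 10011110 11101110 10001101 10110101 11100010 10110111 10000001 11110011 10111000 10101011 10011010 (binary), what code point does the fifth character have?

U+0079

Offset 0: leading byte 0xDB = 11011011 → 2-byte char #1 = DB AC.
Offset 2: leading byte 0xF4 = 11110100 → 4-byte char #2 = F4 81 90 B4.
Offset 6: leading byte 0xF0 = 11110000 → 4-byte char #3 = F0 90 80 BB.
Offset 10: leading byte 0xE6 = 11100110 → 3-byte char #4 = E6 AC A0.
Offset 13: leading byte 0x79 = 01111001 → 1-byte char #5 = 79.
Leading byte 0x79 = 01111001 matches 0xxxxxxx → 1-byte sequence.
Byte 1: 0x79 = 01111001, payload 1111001 (7 bits).
Concatenate: 1111001 = 0x79 (7 bits → U+0079).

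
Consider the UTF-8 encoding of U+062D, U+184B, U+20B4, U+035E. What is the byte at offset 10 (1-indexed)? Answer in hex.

1-indexed offset 10 is 0-indexed offset 9.
U+062D → 2-byte form D8 AD at offsets 0–1.
U+184B → 3-byte form E1 A1 8B at offsets 2–4.
U+20B4 → 3-byte form E2 82 B4 at offsets 5–7.
U+035E → 2-byte form CD 9E at offsets 8–9.
Offset 9 falls in char 4's range; it's byte 2 of CD 9E = 0x9E.

0x9E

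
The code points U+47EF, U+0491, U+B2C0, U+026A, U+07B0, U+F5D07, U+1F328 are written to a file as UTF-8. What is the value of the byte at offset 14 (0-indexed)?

U+47EF → 3-byte form E4 9F AF at offsets 0–2.
U+0491 → 2-byte form D2 91 at offsets 3–4.
U+B2C0 → 3-byte form EB 8B 80 at offsets 5–7.
U+026A → 2-byte form C9 AA at offsets 8–9.
U+07B0 → 2-byte form DE B0 at offsets 10–11.
U+F5D07 → 4-byte form F3 B5 B4 87 at offsets 12–15.
Offset 14 falls in char 6's range; it's byte 3 of F3 B5 B4 87 = 0xB4.

0xB4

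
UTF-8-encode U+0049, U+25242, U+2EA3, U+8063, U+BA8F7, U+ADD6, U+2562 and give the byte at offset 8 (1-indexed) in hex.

1-indexed offset 8 is 0-indexed offset 7.
U+0049 → 1-byte form 49 at offsets 0–0.
U+25242 → 4-byte form F0 A5 89 82 at offsets 1–4.
U+2EA3 → 3-byte form E2 BA A3 at offsets 5–7.
Offset 7 falls in char 3's range; it's byte 3 of E2 BA A3 = 0xA3.

0xA3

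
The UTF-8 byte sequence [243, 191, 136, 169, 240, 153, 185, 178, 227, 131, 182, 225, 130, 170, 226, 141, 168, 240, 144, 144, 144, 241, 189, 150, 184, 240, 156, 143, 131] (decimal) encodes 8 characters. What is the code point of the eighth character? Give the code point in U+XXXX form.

U+1C3C3

Offset 0: leading byte 0xF3 = 11110011 → 4-byte char #1 = F3 BF 88 A9.
Offset 4: leading byte 0xF0 = 11110000 → 4-byte char #2 = F0 99 B9 B2.
Offset 8: leading byte 0xE3 = 11100011 → 3-byte char #3 = E3 83 B6.
Offset 11: leading byte 0xE1 = 11100001 → 3-byte char #4 = E1 82 AA.
Offset 14: leading byte 0xE2 = 11100010 → 3-byte char #5 = E2 8D A8.
Offset 17: leading byte 0xF0 = 11110000 → 4-byte char #6 = F0 90 90 90.
Offset 21: leading byte 0xF1 = 11110001 → 4-byte char #7 = F1 BD 96 B8.
Offset 25: leading byte 0xF0 = 11110000 → 4-byte char #8 = F0 9C 8F 83.
Leading byte 0xF0 = 11110000 matches 11110xxx → 4-byte sequence.
Byte 1: 0xF0 = 11110000, payload 000 (3 bits).
Byte 2: 0x9C = 10011100 (10xxxxxx ✓), payload 011100.
Byte 3: 0x8F = 10001111 (10xxxxxx ✓), payload 001111.
Byte 4: 0x83 = 10000011 (10xxxxxx ✓), payload 000011.
Concatenate: 000011100001111000011 = 0x1C3C3 (21 bits → U+1C3C3).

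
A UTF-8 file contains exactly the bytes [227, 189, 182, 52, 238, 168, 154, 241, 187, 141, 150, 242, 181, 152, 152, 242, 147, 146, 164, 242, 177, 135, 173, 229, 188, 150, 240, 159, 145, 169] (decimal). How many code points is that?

9

Byte at offset 0: 0xE3 = 11100011 → 3-byte char (#1). Advance 3.
Byte at offset 3: 0x34 = 00110100 → 1-byte char (#2). Advance 1.
Byte at offset 4: 0xEE = 11101110 → 3-byte char (#3). Advance 3.
Byte at offset 7: 0xF1 = 11110001 → 4-byte char (#4). Advance 4.
Byte at offset 11: 0xF2 = 11110010 → 4-byte char (#5). Advance 4.
Byte at offset 15: 0xF2 = 11110010 → 4-byte char (#6). Advance 4.
Byte at offset 19: 0xF2 = 11110010 → 4-byte char (#7). Advance 4.
Byte at offset 23: 0xE5 = 11100101 → 3-byte char (#8). Advance 3.
Byte at offset 26: 0xF0 = 11110000 → 4-byte char (#9). Advance 4.
Reached end at offset 30 after 9 code points.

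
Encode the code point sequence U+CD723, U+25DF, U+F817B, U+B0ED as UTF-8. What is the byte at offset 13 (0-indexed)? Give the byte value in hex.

0xAD

U+CD723 → 4-byte form F3 8D 9C A3 at offsets 0–3.
U+25DF → 3-byte form E2 97 9F at offsets 4–6.
U+F817B → 4-byte form F3 B8 85 BB at offsets 7–10.
U+B0ED → 3-byte form EB 83 AD at offsets 11–13.
Offset 13 falls in char 4's range; it's byte 3 of EB 83 AD = 0xAD.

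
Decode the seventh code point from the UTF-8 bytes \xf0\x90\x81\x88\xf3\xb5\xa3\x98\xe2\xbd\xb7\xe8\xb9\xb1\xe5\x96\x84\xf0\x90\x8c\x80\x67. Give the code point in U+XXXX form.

U+0067

Offset 0: leading byte 0xF0 = 11110000 → 4-byte char #1 = F0 90 81 88.
Offset 4: leading byte 0xF3 = 11110011 → 4-byte char #2 = F3 B5 A3 98.
Offset 8: leading byte 0xE2 = 11100010 → 3-byte char #3 = E2 BD B7.
Offset 11: leading byte 0xE8 = 11101000 → 3-byte char #4 = E8 B9 B1.
Offset 14: leading byte 0xE5 = 11100101 → 3-byte char #5 = E5 96 84.
Offset 17: leading byte 0xF0 = 11110000 → 4-byte char #6 = F0 90 8C 80.
Offset 21: leading byte 0x67 = 01100111 → 1-byte char #7 = 67.
Leading byte 0x67 = 01100111 matches 0xxxxxxx → 1-byte sequence.
Byte 1: 0x67 = 01100111, payload 1100111 (7 bits).
Concatenate: 1100111 = 0x67 (7 bits → U+0067).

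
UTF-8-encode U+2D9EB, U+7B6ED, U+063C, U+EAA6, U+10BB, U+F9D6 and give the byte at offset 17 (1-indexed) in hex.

1-indexed offset 17 is 0-indexed offset 16.
U+2D9EB → 4-byte form F0 AD A7 AB at offsets 0–3.
U+7B6ED → 4-byte form F1 BB 9B AD at offsets 4–7.
U+063C → 2-byte form D8 BC at offsets 8–9.
U+EAA6 → 3-byte form EE AA A6 at offsets 10–12.
U+10BB → 3-byte form E1 82 BB at offsets 13–15.
U+F9D6 → 3-byte form EF A7 96 at offsets 16–18.
Offset 16 falls in char 6's range; it's byte 1 of EF A7 96 = 0xEF.

0xEF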